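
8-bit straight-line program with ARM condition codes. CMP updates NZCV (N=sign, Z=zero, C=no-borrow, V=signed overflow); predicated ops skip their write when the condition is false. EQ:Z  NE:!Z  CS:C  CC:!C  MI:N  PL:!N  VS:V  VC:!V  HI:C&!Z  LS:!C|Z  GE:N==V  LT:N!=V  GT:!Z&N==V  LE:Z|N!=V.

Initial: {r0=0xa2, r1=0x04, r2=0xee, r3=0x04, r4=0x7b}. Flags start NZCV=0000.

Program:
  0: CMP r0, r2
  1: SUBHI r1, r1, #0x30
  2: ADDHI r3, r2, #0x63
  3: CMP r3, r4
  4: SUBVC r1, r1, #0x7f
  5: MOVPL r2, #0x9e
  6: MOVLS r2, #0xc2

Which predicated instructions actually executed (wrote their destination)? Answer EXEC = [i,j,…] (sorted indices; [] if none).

EXEC = [4,6]

0: ✓ CMP  NZCV=1000
1: · SUBHI
2: · ADDHI
3: ✓ CMP  NZCV=1000
4: ✓ SUBVC  r1←0x85
5: · MOVPL
6: ✓ MOVLS  r2←0xc2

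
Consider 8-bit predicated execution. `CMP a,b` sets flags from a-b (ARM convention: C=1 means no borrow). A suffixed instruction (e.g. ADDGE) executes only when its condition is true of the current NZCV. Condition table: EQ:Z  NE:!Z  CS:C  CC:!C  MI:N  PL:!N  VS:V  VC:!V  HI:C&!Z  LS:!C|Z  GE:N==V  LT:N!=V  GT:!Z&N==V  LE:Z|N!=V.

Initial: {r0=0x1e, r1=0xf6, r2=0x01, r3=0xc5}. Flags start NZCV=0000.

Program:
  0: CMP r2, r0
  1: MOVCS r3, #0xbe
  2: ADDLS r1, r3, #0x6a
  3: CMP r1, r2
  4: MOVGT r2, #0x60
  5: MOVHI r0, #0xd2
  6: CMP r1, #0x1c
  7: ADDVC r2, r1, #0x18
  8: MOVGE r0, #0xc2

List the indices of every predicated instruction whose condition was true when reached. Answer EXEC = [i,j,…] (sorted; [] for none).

[0] flags=1000 → (cmp)
[1] flags=1000 CS?F → skip
[2] flags=1000 LS?T → r1=0x2f
[3] flags=0010 → (cmp)
[4] flags=0010 GT?T → r2=0x60
[5] flags=0010 HI?T → r0=0xd2
[6] flags=0010 → (cmp)
[7] flags=0010 VC?T → r2=0x47
[8] flags=0010 GE?T → r0=0xc2

EXEC = [2,4,5,7,8]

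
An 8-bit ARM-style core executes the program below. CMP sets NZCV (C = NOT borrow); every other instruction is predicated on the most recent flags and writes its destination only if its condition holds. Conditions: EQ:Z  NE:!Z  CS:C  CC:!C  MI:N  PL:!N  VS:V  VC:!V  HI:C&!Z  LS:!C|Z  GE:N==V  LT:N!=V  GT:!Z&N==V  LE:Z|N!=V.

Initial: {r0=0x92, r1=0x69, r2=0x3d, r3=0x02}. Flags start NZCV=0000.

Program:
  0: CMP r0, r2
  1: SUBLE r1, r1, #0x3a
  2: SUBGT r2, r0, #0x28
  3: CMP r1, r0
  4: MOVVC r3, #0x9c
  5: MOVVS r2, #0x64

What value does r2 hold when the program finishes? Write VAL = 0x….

0: ✓ CMP  NZCV=0011
1: ✓ SUBLE  r1←0x2f
2: · SUBGT
3: ✓ CMP  NZCV=1001
4: · MOVVC
5: ✓ MOVVS  r2←0x64

VAL = 0x64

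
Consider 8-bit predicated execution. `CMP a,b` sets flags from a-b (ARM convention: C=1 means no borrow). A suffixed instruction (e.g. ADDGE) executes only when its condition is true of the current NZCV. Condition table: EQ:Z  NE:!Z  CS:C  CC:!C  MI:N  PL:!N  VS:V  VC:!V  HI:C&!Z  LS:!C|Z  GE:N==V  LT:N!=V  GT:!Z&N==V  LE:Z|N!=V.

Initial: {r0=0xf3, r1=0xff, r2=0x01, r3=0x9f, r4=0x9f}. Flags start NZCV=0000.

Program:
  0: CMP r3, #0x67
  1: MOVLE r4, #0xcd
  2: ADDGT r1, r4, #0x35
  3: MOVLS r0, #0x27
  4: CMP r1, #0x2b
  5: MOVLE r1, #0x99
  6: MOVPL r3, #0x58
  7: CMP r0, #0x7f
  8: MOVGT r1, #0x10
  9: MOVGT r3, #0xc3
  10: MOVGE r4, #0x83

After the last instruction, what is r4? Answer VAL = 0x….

VAL = 0xcd

0: ✓ CMP  NZCV=0011
1: ✓ MOVLE  r4←0xcd
2: · ADDGT
3: · MOVLS
4: ✓ CMP  NZCV=1010
5: ✓ MOVLE  r1←0x99
6: · MOVPL
7: ✓ CMP  NZCV=0011
8: · MOVGT
9: · MOVGT
10: · MOVGE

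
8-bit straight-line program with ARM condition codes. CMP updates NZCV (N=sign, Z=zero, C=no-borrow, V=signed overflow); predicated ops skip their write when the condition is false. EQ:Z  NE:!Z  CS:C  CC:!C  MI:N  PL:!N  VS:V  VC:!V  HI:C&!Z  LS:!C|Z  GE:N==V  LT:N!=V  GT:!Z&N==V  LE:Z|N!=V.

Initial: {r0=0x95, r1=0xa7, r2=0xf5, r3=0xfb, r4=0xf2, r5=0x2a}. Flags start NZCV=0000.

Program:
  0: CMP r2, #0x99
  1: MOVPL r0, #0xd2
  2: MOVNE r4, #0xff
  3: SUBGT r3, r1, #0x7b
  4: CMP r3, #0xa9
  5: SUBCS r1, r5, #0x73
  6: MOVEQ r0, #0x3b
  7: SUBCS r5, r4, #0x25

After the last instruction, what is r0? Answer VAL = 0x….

VAL = 0xd2

0: ✓ CMP  NZCV=0010
1: ✓ MOVPL  r0←0xd2
2: ✓ MOVNE  r4←0xff
3: ✓ SUBGT  r3←0x2c
4: ✓ CMP  NZCV=1001
5: · SUBCS
6: · MOVEQ
7: · SUBCS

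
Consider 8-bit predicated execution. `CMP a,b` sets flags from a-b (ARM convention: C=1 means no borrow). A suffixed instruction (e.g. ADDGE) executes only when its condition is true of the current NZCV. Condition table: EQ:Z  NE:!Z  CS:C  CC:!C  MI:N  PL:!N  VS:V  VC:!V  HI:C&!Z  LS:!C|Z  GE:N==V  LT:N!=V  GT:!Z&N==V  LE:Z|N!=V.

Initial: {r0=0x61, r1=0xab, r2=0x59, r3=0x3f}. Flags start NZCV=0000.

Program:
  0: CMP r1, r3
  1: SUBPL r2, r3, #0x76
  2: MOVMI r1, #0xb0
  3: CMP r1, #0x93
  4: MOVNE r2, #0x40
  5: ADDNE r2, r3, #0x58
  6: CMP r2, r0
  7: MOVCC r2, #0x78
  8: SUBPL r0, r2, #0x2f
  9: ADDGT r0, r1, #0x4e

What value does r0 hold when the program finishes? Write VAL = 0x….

VAL = 0x68

[0] flags=0011 → (cmp)
[1] flags=0011 PL?T → r2=0xc9
[2] flags=0011 MI?F → skip
[3] flags=0010 → (cmp)
[4] flags=0010 NE?T → r2=0x40
[5] flags=0010 NE?T → r2=0x97
[6] flags=0011 → (cmp)
[7] flags=0011 CC?F → skip
[8] flags=0011 PL?T → r0=0x68
[9] flags=0011 GT?F → skip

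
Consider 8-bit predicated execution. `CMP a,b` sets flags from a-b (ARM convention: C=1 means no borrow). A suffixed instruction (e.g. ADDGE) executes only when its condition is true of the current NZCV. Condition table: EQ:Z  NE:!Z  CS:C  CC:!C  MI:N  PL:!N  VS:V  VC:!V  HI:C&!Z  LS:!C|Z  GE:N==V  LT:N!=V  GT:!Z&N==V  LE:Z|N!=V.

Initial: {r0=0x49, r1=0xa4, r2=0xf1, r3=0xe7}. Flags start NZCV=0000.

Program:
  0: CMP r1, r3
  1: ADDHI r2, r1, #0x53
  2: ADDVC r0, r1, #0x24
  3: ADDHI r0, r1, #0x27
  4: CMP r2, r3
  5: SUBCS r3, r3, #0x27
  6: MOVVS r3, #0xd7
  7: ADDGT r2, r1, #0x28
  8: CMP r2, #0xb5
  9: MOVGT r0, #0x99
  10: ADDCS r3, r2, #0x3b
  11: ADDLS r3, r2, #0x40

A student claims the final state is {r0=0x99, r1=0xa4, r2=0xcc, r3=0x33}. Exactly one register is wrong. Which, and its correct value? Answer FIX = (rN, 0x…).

[0] flags=1000 → (cmp)
[1] flags=1000 HI?F → skip
[2] flags=1000 VC?T → r0=0xc8
[3] flags=1000 HI?F → skip
[4] flags=0010 → (cmp)
[5] flags=0010 CS?T → r3=0xc0
[6] flags=0010 VS?F → skip
[7] flags=0010 GT?T → r2=0xcc
[8] flags=0010 → (cmp)
[9] flags=0010 GT?T → r0=0x99
[10] flags=0010 CS?T → r3=0x07
[11] flags=0010 LS?F → skip

FIX = (r3, 0x07)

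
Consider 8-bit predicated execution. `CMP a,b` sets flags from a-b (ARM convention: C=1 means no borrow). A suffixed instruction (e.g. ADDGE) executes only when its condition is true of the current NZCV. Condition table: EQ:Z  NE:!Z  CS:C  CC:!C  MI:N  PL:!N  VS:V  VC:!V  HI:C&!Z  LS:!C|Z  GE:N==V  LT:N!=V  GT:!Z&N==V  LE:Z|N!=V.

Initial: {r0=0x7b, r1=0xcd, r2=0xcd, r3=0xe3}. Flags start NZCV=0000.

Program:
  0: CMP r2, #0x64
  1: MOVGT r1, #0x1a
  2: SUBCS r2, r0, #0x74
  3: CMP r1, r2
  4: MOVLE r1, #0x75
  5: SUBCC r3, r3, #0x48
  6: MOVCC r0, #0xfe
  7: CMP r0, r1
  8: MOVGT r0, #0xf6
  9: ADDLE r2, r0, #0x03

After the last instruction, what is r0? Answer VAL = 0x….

VAL = 0xf6

0: ✓ CMP  NZCV=0011
1: · MOVGT
2: ✓ SUBCS  r2←0x07
3: ✓ CMP  NZCV=1010
4: ✓ MOVLE  r1←0x75
5: · SUBCC
6: · MOVCC
7: ✓ CMP  NZCV=0010
8: ✓ MOVGT  r0←0xf6
9: · ADDLE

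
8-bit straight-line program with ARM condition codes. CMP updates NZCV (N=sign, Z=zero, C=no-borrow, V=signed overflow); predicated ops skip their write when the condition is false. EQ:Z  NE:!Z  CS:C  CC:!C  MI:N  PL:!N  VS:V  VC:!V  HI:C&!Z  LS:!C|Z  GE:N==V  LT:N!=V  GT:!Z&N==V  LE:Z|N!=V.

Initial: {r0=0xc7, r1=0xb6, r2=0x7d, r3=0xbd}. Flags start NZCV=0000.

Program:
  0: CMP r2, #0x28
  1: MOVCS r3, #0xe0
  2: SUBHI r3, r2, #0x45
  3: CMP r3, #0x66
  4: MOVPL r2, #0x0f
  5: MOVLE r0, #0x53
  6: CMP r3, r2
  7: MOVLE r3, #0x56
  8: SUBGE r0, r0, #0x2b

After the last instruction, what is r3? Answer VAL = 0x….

VAL = 0x56

[0] flags=0010 → (cmp)
[1] flags=0010 CS?T → r3=0xe0
[2] flags=0010 HI?T → r3=0x38
[3] flags=1000 → (cmp)
[4] flags=1000 PL?F → skip
[5] flags=1000 LE?T → r0=0x53
[6] flags=1000 → (cmp)
[7] flags=1000 LE?T → r3=0x56
[8] flags=1000 GE?F → skip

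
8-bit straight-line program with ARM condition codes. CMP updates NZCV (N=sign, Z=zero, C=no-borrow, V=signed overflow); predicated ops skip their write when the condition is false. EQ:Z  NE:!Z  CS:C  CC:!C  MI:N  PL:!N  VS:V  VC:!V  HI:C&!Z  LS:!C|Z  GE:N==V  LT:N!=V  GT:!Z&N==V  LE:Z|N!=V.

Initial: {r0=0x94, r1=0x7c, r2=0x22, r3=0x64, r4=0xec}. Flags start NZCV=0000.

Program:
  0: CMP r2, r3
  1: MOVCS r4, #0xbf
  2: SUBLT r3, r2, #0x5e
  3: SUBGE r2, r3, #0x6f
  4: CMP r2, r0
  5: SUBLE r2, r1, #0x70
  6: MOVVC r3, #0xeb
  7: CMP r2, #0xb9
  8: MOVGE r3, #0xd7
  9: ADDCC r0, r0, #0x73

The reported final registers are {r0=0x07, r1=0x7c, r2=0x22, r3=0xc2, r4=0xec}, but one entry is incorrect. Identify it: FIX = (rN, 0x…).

FIX = (r3, 0xd7)

[0] flags=1000 → (cmp)
[1] flags=1000 CS?F → skip
[2] flags=1000 LT?T → r3=0xc4
[3] flags=1000 GE?F → skip
[4] flags=1001 → (cmp)
[5] flags=1001 LE?F → skip
[6] flags=1001 VC?F → skip
[7] flags=0000 → (cmp)
[8] flags=0000 GE?T → r3=0xd7
[9] flags=0000 CC?T → r0=0x07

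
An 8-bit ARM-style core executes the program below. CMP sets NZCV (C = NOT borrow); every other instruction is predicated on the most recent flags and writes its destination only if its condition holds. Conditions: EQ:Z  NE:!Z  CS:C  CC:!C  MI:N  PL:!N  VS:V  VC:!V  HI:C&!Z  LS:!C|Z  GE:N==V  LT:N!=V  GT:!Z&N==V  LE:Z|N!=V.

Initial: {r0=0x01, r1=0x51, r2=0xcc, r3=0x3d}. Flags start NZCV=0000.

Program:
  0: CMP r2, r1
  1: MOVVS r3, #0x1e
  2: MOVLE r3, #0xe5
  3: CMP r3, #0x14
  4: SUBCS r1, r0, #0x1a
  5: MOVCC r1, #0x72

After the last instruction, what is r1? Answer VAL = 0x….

VAL = 0xe7

[0] flags=0011 → (cmp)
[1] flags=0011 VS?T → r3=0x1e
[2] flags=0011 LE?T → r3=0xe5
[3] flags=1010 → (cmp)
[4] flags=1010 CS?T → r1=0xe7
[5] flags=1010 CC?F → skip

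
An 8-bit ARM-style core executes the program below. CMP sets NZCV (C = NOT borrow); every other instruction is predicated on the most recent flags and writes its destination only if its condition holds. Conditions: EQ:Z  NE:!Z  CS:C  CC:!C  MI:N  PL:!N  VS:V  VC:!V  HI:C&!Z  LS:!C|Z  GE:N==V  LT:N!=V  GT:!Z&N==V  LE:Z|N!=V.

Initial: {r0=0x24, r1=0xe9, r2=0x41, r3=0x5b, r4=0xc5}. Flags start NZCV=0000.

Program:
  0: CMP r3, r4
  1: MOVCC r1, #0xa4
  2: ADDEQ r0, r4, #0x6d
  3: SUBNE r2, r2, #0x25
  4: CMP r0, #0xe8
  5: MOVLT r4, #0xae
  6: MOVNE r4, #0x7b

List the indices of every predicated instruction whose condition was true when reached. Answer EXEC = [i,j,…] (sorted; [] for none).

EXEC = [1,3,6]

0: ✓ CMP  NZCV=1001
1: ✓ MOVCC  r1←0xa4
2: · ADDEQ
3: ✓ SUBNE  r2←0x1c
4: ✓ CMP  NZCV=0000
5: · MOVLT
6: ✓ MOVNE  r4←0x7b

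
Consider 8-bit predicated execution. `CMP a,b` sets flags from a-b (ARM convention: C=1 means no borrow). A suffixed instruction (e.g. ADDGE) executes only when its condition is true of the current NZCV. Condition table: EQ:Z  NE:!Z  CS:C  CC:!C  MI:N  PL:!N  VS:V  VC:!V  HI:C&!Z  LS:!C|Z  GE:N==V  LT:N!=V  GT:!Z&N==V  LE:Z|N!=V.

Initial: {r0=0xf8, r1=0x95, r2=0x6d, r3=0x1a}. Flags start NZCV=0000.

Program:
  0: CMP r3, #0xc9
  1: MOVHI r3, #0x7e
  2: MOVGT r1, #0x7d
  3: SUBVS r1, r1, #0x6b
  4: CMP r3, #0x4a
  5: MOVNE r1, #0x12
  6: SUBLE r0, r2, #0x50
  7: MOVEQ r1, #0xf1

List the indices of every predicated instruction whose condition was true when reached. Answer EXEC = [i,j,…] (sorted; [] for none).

EXEC = [2,5,6]

0: ✓ CMP  NZCV=0000
1: · MOVHI
2: ✓ MOVGT  r1←0x7d
3: · SUBVS
4: ✓ CMP  NZCV=1000
5: ✓ MOVNE  r1←0x12
6: ✓ SUBLE  r0←0x1d
7: · MOVEQ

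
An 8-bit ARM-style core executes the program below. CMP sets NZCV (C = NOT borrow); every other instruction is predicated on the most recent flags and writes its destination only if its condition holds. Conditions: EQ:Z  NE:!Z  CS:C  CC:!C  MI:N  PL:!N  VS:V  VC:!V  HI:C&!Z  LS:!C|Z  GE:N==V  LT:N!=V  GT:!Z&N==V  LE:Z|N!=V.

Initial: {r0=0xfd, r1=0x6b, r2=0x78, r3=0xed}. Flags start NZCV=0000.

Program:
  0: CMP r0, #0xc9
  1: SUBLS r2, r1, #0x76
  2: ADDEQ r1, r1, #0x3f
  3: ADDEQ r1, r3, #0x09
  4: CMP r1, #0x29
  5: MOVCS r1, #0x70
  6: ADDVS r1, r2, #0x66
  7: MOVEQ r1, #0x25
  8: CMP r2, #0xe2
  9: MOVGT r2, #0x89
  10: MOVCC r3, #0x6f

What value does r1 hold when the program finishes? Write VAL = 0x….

VAL = 0x70

0: ✓ CMP  NZCV=0010
1: · SUBLS
2: · ADDEQ
3: · ADDEQ
4: ✓ CMP  NZCV=0010
5: ✓ MOVCS  r1←0x70
6: · ADDVS
7: · MOVEQ
8: ✓ CMP  NZCV=1001
9: ✓ MOVGT  r2←0x89
10: ✓ MOVCC  r3←0x6f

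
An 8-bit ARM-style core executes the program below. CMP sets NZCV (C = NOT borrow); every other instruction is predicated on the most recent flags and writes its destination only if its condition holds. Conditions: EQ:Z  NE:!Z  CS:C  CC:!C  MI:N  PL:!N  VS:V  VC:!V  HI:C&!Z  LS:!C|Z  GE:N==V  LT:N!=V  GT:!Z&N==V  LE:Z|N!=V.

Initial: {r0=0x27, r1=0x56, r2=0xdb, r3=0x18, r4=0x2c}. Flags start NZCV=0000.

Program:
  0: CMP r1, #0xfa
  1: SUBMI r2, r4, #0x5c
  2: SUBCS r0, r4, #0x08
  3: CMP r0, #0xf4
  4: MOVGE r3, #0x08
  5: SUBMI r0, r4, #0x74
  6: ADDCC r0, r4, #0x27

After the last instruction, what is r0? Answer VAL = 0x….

VAL = 0x53

[0] flags=0000 → (cmp)
[1] flags=0000 MI?F → skip
[2] flags=0000 CS?F → skip
[3] flags=0000 → (cmp)
[4] flags=0000 GE?T → r3=0x08
[5] flags=0000 MI?F → skip
[6] flags=0000 CC?T → r0=0x53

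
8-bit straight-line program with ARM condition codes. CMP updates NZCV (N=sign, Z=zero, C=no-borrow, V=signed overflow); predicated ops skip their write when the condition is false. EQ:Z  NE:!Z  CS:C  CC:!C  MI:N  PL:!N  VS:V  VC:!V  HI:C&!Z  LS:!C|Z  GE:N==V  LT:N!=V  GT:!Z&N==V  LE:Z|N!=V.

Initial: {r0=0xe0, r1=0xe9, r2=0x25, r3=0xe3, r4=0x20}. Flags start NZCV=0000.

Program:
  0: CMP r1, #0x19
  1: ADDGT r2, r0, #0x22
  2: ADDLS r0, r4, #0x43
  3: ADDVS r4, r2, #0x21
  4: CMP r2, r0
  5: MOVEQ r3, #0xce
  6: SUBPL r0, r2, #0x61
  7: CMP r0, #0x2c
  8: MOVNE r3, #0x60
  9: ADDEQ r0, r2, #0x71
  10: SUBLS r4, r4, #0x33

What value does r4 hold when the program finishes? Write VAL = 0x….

VAL = 0x20

0: ✓ CMP  NZCV=1010
1: · ADDGT
2: · ADDLS
3: · ADDVS
4: ✓ CMP  NZCV=0000
5: · MOVEQ
6: ✓ SUBPL  r0←0xc4
7: ✓ CMP  NZCV=1010
8: ✓ MOVNE  r3←0x60
9: · ADDEQ
10: · SUBLS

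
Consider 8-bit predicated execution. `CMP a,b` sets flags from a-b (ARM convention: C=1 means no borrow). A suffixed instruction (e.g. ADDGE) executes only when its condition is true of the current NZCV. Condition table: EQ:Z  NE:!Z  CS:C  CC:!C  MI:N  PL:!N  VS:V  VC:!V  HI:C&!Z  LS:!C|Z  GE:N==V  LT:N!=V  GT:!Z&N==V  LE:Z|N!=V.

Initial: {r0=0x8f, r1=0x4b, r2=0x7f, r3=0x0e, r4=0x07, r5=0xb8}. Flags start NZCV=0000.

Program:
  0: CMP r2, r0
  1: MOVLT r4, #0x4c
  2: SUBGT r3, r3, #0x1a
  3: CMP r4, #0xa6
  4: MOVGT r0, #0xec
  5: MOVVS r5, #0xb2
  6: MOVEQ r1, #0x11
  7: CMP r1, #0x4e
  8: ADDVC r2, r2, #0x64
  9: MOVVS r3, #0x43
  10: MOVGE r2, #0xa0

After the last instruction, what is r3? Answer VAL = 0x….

VAL = 0xf4

0: ✓ CMP  NZCV=1001
1: · MOVLT
2: ✓ SUBGT  r3←0xf4
3: ✓ CMP  NZCV=0000
4: ✓ MOVGT  r0←0xec
5: · MOVVS
6: · MOVEQ
7: ✓ CMP  NZCV=1000
8: ✓ ADDVC  r2←0xe3
9: · MOVVS
10: · MOVGE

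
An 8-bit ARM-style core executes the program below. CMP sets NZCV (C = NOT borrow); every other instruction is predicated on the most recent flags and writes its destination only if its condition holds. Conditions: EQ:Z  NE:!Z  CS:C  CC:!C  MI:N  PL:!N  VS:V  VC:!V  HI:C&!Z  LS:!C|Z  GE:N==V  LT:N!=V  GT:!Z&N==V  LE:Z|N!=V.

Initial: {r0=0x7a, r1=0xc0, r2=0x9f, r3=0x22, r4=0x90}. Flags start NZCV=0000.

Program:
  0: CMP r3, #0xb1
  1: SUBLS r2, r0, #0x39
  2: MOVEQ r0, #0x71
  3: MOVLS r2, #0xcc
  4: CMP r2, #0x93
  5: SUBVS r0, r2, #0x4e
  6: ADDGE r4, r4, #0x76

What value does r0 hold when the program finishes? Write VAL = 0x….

[0] flags=0000 → (cmp)
[1] flags=0000 LS?T → r2=0x41
[2] flags=0000 EQ?F → skip
[3] flags=0000 LS?T → r2=0xcc
[4] flags=0010 → (cmp)
[5] flags=0010 VS?F → skip
[6] flags=0010 GE?T → r4=0x06

VAL = 0x7a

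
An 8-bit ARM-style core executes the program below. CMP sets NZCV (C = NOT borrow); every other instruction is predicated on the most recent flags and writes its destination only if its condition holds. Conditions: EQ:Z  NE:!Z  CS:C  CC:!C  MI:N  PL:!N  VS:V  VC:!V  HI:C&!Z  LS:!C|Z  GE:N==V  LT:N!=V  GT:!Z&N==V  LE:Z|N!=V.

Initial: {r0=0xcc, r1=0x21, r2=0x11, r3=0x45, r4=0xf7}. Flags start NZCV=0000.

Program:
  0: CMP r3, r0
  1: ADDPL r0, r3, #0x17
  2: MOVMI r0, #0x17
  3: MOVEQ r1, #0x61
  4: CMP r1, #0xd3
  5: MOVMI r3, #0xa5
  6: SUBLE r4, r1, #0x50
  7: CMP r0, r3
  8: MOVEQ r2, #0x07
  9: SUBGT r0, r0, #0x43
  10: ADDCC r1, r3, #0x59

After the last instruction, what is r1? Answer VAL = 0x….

VAL = 0x21

[0] flags=0000 → (cmp)
[1] flags=0000 PL?T → r0=0x5c
[2] flags=0000 MI?F → skip
[3] flags=0000 EQ?F → skip
[4] flags=0000 → (cmp)
[5] flags=0000 MI?F → skip
[6] flags=0000 LE?F → skip
[7] flags=0010 → (cmp)
[8] flags=0010 EQ?F → skip
[9] flags=0010 GT?T → r0=0x19
[10] flags=0010 CC?F → skip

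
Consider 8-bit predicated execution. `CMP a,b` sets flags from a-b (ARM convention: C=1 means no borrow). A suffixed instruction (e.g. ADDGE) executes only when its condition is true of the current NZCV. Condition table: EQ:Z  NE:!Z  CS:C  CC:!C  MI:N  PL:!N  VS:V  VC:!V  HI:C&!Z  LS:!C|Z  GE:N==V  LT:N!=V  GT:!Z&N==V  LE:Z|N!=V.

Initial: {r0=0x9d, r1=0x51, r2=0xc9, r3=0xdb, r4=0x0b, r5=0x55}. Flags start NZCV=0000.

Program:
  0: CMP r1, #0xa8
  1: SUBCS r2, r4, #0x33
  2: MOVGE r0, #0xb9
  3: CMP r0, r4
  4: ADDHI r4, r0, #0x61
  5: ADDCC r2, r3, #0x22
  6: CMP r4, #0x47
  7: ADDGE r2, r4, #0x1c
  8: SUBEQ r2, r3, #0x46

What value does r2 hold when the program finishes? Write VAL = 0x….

VAL = 0xc9

0: ✓ CMP  NZCV=1001
1: · SUBCS
2: ✓ MOVGE  r0←0xb9
3: ✓ CMP  NZCV=1010
4: ✓ ADDHI  r4←0x1a
5: · ADDCC
6: ✓ CMP  NZCV=1000
7: · ADDGE
8: · SUBEQ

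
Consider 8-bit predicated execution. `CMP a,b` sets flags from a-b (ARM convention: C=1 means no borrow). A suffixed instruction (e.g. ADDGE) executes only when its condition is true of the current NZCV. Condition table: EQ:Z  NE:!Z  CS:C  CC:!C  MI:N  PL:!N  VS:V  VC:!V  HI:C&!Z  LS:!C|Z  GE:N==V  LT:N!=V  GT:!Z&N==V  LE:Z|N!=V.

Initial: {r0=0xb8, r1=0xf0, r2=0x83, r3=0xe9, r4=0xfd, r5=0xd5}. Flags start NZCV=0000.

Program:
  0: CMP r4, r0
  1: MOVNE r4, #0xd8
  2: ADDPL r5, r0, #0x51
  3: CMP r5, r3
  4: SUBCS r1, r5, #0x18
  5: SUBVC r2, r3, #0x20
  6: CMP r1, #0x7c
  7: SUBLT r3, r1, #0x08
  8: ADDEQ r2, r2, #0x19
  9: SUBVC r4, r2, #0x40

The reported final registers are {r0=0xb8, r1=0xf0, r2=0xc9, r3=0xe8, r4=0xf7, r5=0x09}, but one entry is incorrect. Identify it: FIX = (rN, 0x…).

FIX = (r4, 0xd8)

[0] flags=0010 → (cmp)
[1] flags=0010 NE?T → r4=0xd8
[2] flags=0010 PL?T → r5=0x09
[3] flags=0000 → (cmp)
[4] flags=0000 CS?F → skip
[5] flags=0000 VC?T → r2=0xc9
[6] flags=0011 → (cmp)
[7] flags=0011 LT?T → r3=0xe8
[8] flags=0011 EQ?F → skip
[9] flags=0011 VC?F → skip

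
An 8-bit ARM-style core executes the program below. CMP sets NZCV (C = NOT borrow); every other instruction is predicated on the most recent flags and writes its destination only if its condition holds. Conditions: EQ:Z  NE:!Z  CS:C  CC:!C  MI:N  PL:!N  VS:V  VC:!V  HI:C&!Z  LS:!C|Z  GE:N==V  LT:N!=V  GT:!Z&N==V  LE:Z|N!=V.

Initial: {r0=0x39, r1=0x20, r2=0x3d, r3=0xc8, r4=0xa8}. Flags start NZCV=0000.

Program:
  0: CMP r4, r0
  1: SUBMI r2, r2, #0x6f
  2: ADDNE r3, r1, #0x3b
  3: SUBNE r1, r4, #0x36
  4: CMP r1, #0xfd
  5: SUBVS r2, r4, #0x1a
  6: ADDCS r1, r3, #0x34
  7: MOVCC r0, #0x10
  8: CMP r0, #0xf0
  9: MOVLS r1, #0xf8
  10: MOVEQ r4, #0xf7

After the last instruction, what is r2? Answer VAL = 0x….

VAL = 0x3d

0: ✓ CMP  NZCV=0011
1: · SUBMI
2: ✓ ADDNE  r3←0x5b
3: ✓ SUBNE  r1←0x72
4: ✓ CMP  NZCV=0000
5: · SUBVS
6: · ADDCS
7: ✓ MOVCC  r0←0x10
8: ✓ CMP  NZCV=0000
9: ✓ MOVLS  r1←0xf8
10: · MOVEQ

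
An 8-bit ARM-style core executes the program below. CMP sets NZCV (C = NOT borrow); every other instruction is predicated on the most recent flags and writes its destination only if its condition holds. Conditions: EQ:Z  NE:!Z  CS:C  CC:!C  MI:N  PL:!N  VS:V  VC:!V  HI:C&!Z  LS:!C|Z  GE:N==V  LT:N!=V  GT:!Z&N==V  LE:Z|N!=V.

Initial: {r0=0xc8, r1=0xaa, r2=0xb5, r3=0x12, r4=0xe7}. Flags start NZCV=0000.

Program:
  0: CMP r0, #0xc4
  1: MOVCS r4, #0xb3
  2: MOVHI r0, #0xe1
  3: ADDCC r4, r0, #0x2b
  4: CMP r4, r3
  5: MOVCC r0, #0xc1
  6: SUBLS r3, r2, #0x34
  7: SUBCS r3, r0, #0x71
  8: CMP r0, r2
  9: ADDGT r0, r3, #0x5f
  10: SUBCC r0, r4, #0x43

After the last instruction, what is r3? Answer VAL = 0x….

[0] flags=0010 → (cmp)
[1] flags=0010 CS?T → r4=0xb3
[2] flags=0010 HI?T → r0=0xe1
[3] flags=0010 CC?F → skip
[4] flags=1010 → (cmp)
[5] flags=1010 CC?F → skip
[6] flags=1010 LS?F → skip
[7] flags=1010 CS?T → r3=0x70
[8] flags=0010 → (cmp)
[9] flags=0010 GT?T → r0=0xcf
[10] flags=0010 CC?F → skip

VAL = 0x70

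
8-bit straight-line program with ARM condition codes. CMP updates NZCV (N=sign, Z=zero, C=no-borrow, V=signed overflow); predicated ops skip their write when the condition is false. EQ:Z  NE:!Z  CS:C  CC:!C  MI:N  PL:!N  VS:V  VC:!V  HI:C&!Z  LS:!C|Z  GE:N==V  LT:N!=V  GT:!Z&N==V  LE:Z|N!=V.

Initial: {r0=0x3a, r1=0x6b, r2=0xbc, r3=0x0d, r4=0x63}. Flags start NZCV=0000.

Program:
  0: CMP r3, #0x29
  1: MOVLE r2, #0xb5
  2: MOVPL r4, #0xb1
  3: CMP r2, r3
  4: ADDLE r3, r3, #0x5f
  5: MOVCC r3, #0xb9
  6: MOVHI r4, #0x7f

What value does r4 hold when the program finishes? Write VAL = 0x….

VAL = 0x7f

0: ✓ CMP  NZCV=1000
1: ✓ MOVLE  r2←0xb5
2: · MOVPL
3: ✓ CMP  NZCV=1010
4: ✓ ADDLE  r3←0x6c
5: · MOVCC
6: ✓ MOVHI  r4←0x7f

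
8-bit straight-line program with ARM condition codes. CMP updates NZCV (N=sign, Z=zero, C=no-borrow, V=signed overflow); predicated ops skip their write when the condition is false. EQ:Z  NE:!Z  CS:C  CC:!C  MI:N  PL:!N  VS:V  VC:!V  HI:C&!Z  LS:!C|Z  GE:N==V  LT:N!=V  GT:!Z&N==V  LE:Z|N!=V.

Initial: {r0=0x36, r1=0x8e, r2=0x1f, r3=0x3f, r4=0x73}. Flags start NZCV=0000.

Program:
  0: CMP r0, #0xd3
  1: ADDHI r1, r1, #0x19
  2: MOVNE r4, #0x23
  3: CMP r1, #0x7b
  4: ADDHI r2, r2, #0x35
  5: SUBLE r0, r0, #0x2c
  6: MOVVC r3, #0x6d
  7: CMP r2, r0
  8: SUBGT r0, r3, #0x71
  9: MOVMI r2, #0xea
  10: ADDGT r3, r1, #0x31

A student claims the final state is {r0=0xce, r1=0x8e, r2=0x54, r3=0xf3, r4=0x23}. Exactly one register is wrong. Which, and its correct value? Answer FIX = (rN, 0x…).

FIX = (r3, 0xbf)

0: ✓ CMP  NZCV=0000
1: · ADDHI
2: ✓ MOVNE  r4←0x23
3: ✓ CMP  NZCV=0011
4: ✓ ADDHI  r2←0x54
5: ✓ SUBLE  r0←0x0a
6: · MOVVC
7: ✓ CMP  NZCV=0010
8: ✓ SUBGT  r0←0xce
9: · MOVMI
10: ✓ ADDGT  r3←0xbf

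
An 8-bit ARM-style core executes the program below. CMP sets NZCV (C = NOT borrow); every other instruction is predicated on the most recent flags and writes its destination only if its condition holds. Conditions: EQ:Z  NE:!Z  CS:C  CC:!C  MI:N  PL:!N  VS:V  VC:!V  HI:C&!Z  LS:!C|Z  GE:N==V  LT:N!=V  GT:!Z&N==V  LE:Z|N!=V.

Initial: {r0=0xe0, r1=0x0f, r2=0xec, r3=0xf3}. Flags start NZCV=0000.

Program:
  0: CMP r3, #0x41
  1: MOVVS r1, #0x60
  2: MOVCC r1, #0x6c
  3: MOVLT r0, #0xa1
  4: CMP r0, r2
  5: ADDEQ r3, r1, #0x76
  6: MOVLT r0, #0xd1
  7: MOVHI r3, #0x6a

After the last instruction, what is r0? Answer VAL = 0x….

VAL = 0xd1

[0] flags=1010 → (cmp)
[1] flags=1010 VS?F → skip
[2] flags=1010 CC?F → skip
[3] flags=1010 LT?T → r0=0xa1
[4] flags=1000 → (cmp)
[5] flags=1000 EQ?F → skip
[6] flags=1000 LT?T → r0=0xd1
[7] flags=1000 HI?F → skip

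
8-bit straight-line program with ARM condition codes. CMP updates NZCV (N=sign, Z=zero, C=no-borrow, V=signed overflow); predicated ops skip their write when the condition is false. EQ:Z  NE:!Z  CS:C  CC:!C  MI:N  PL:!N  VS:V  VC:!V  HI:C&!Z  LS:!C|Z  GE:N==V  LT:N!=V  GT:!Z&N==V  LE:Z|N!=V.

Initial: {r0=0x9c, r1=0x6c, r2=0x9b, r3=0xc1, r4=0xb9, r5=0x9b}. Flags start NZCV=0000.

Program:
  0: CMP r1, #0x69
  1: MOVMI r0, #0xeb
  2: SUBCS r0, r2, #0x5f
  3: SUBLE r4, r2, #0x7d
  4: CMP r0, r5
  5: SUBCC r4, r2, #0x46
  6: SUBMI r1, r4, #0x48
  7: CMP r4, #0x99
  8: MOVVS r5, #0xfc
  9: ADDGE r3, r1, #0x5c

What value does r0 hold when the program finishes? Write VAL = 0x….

VAL = 0x3c

0: ✓ CMP  NZCV=0010
1: · MOVMI
2: ✓ SUBCS  r0←0x3c
3: · SUBLE
4: ✓ CMP  NZCV=1001
5: ✓ SUBCC  r4←0x55
6: ✓ SUBMI  r1←0x0d
7: ✓ CMP  NZCV=1001
8: ✓ MOVVS  r5←0xfc
9: ✓ ADDGE  r3←0x69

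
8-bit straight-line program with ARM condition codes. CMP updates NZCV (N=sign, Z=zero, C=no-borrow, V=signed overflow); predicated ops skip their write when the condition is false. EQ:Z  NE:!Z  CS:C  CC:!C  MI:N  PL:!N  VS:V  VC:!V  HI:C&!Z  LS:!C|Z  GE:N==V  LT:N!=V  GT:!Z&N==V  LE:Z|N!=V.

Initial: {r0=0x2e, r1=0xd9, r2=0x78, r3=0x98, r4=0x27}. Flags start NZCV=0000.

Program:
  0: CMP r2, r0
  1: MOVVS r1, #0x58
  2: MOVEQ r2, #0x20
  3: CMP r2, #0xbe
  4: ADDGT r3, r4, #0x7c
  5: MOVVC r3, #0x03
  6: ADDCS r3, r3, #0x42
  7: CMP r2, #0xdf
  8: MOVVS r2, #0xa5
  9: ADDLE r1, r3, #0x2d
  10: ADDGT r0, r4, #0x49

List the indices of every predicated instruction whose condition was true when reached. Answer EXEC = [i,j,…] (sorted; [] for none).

0: ✓ CMP  NZCV=0010
1: · MOVVS
2: · MOVEQ
3: ✓ CMP  NZCV=1001
4: ✓ ADDGT  r3←0xa3
5: · MOVVC
6: · ADDCS
7: ✓ CMP  NZCV=1001
8: ✓ MOVVS  r2←0xa5
9: · ADDLE
10: ✓ ADDGT  r0←0x70

EXEC = [4,8,10]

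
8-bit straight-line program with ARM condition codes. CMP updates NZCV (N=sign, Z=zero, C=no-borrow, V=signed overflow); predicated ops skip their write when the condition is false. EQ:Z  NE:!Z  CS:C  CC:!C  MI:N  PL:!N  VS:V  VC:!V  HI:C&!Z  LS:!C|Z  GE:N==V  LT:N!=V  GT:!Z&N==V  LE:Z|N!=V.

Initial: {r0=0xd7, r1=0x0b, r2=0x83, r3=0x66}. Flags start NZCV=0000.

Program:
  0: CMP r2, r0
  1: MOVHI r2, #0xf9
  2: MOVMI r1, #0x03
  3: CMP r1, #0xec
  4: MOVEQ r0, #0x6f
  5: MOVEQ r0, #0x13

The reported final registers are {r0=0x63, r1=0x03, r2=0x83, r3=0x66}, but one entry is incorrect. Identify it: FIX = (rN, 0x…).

FIX = (r0, 0xd7)

0: ✓ CMP  NZCV=1000
1: · MOVHI
2: ✓ MOVMI  r1←0x03
3: ✓ CMP  NZCV=0000
4: · MOVEQ
5: · MOVEQ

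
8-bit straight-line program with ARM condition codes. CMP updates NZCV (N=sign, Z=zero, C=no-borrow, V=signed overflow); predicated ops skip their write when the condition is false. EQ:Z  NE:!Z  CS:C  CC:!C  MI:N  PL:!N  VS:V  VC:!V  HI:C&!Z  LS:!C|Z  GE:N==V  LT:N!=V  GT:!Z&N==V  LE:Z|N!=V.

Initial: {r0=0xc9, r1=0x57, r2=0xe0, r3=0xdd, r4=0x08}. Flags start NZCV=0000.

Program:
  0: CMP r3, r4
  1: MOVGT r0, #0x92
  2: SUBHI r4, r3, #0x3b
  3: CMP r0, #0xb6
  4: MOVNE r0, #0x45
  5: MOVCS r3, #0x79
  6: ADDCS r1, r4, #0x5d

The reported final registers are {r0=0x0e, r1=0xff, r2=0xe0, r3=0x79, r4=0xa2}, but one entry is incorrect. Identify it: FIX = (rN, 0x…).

FIX = (r0, 0x45)

0: ✓ CMP  NZCV=1010
1: · MOVGT
2: ✓ SUBHI  r4←0xa2
3: ✓ CMP  NZCV=0010
4: ✓ MOVNE  r0←0x45
5: ✓ MOVCS  r3←0x79
6: ✓ ADDCS  r1←0xff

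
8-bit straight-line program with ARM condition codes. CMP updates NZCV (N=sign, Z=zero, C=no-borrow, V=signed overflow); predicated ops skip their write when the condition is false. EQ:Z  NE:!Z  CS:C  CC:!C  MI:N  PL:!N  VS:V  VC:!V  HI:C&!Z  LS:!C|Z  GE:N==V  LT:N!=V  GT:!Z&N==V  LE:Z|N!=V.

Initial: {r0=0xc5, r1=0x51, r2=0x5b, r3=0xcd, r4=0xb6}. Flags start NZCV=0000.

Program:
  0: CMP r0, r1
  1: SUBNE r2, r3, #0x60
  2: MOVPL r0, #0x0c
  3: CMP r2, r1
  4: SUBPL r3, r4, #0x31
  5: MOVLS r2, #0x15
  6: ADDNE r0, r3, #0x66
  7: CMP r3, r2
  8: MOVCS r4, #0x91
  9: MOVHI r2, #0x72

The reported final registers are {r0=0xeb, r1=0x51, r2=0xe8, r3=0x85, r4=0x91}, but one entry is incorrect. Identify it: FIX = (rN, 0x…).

[0] flags=0011 → (cmp)
[1] flags=0011 NE?T → r2=0x6d
[2] flags=0011 PL?T → r0=0x0c
[3] flags=0010 → (cmp)
[4] flags=0010 PL?T → r3=0x85
[5] flags=0010 LS?F → skip
[6] flags=0010 NE?T → r0=0xeb
[7] flags=0011 → (cmp)
[8] flags=0011 CS?T → r4=0x91
[9] flags=0011 HI?T → r2=0x72

FIX = (r2, 0x72)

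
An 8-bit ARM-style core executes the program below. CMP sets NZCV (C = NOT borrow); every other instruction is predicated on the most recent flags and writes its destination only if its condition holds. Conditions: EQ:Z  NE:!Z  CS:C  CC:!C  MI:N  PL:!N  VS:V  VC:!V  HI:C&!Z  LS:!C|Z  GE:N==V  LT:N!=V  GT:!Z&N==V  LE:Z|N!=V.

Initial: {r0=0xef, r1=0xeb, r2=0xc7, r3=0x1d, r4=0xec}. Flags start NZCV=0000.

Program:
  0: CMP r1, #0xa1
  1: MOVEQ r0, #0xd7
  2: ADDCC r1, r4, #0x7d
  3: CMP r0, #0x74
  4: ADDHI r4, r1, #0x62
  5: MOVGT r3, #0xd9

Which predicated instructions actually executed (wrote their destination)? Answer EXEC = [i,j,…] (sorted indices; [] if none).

EXEC = [4]

0: ✓ CMP  NZCV=0010
1: · MOVEQ
2: · ADDCC
3: ✓ CMP  NZCV=0011
4: ✓ ADDHI  r4←0x4d
5: · MOVGT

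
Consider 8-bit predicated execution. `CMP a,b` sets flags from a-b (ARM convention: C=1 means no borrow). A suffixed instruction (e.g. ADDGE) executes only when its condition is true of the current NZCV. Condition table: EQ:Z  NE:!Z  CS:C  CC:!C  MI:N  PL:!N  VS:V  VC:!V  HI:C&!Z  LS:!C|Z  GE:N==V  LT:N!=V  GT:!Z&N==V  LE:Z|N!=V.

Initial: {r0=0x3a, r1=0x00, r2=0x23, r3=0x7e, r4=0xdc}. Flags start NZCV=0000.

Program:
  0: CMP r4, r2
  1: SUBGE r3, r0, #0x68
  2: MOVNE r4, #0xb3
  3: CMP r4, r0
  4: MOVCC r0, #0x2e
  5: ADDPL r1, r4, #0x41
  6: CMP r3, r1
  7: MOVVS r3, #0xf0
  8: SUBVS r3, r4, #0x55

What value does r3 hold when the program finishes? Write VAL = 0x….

[0] flags=1010 → (cmp)
[1] flags=1010 GE?F → skip
[2] flags=1010 NE?T → r4=0xb3
[3] flags=0011 → (cmp)
[4] flags=0011 CC?F → skip
[5] flags=0011 PL?T → r1=0xf4
[6] flags=1001 → (cmp)
[7] flags=1001 VS?T → r3=0xf0
[8] flags=1001 VS?T → r3=0x5e

VAL = 0x5e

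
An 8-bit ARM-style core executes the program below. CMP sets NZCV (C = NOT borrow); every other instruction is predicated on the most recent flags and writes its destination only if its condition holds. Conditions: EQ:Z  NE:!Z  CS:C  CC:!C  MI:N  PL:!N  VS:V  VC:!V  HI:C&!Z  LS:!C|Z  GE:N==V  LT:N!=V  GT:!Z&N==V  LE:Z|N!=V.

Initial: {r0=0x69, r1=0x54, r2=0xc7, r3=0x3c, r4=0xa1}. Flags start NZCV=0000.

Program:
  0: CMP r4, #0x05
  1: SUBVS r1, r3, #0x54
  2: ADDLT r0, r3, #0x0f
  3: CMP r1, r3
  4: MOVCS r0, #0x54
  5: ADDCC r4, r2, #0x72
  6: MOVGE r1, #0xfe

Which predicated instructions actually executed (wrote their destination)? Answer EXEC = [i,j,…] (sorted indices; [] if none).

EXEC = [2,4,6]

0: ✓ CMP  NZCV=1010
1: · SUBVS
2: ✓ ADDLT  r0←0x4b
3: ✓ CMP  NZCV=0010
4: ✓ MOVCS  r0←0x54
5: · ADDCC
6: ✓ MOVGE  r1←0xfe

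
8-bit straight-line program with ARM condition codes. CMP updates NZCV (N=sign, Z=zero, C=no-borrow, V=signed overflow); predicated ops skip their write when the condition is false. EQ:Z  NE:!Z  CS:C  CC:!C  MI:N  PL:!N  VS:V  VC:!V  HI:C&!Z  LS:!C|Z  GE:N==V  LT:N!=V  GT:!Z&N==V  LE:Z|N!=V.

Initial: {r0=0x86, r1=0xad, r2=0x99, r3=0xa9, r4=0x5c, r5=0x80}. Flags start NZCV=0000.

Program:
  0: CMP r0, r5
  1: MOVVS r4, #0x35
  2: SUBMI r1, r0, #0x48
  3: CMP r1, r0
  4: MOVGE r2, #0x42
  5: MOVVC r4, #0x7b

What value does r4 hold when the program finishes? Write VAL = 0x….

VAL = 0x7b

0: ✓ CMP  NZCV=0010
1: · MOVVS
2: · SUBMI
3: ✓ CMP  NZCV=0010
4: ✓ MOVGE  r2←0x42
5: ✓ MOVVC  r4←0x7b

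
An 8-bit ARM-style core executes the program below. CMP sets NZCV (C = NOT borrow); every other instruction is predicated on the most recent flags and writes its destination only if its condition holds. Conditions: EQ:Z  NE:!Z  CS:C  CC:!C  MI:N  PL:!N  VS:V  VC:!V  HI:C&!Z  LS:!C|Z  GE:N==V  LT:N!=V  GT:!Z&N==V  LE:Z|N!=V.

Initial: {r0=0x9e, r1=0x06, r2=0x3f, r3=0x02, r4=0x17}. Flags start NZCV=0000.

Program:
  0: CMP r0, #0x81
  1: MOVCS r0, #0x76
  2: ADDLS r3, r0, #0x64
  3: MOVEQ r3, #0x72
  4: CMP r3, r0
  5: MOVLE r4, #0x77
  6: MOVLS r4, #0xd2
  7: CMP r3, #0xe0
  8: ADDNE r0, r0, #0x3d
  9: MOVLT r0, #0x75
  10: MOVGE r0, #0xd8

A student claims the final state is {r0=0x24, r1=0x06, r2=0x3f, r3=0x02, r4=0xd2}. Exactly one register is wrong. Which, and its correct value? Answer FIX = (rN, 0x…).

0: ✓ CMP  NZCV=0010
1: ✓ MOVCS  r0←0x76
2: · ADDLS
3: · MOVEQ
4: ✓ CMP  NZCV=1000
5: ✓ MOVLE  r4←0x77
6: ✓ MOVLS  r4←0xd2
7: ✓ CMP  NZCV=0000
8: ✓ ADDNE  r0←0xb3
9: · MOVLT
10: ✓ MOVGE  r0←0xd8

FIX = (r0, 0xd8)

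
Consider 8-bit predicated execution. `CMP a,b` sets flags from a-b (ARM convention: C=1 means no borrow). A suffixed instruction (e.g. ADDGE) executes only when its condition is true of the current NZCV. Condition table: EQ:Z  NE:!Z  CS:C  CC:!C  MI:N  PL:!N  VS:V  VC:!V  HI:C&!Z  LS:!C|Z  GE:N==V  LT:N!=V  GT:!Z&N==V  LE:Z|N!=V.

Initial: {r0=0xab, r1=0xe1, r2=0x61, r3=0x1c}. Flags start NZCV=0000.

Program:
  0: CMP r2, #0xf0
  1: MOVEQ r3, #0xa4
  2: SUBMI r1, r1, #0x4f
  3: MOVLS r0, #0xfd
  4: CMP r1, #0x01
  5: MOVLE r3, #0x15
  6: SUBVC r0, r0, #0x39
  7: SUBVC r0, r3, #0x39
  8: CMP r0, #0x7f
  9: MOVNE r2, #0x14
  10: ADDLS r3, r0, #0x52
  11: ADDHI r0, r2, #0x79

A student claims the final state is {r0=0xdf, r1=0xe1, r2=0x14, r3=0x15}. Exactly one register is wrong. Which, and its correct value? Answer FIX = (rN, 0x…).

0: ✓ CMP  NZCV=0000
1: · MOVEQ
2: · SUBMI
3: ✓ MOVLS  r0←0xfd
4: ✓ CMP  NZCV=1010
5: ✓ MOVLE  r3←0x15
6: ✓ SUBVC  r0←0xc4
7: ✓ SUBVC  r0←0xdc
8: ✓ CMP  NZCV=0011
9: ✓ MOVNE  r2←0x14
10: · ADDLS
11: ✓ ADDHI  r0←0x8d

FIX = (r0, 0x8d)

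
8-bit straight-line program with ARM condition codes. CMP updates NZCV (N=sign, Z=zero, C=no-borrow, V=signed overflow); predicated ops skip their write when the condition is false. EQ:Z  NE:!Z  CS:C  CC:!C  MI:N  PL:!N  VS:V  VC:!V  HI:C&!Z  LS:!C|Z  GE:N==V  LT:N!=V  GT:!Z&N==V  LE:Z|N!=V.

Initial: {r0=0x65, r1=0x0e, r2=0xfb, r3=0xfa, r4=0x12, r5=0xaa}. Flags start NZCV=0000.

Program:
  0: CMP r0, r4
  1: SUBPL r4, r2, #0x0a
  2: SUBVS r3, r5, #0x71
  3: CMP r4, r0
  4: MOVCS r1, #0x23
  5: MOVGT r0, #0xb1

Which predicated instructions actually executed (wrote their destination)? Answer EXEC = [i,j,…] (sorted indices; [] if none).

[0] flags=0010 → (cmp)
[1] flags=0010 PL?T → r4=0xf1
[2] flags=0010 VS?F → skip
[3] flags=1010 → (cmp)
[4] flags=1010 CS?T → r1=0x23
[5] flags=1010 GT?F → skip

EXEC = [1,4]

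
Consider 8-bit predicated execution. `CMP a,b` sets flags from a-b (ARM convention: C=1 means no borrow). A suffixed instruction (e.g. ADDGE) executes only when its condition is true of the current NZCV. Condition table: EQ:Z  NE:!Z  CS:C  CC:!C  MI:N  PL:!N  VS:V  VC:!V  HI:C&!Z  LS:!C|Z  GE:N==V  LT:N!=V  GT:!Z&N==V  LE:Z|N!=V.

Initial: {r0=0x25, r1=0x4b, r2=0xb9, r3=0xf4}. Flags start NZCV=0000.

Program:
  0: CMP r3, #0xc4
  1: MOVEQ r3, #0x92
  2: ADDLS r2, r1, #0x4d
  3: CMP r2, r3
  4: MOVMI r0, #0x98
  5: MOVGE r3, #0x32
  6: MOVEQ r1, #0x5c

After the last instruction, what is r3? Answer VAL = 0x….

0: ✓ CMP  NZCV=0010
1: · MOVEQ
2: · ADDLS
3: ✓ CMP  NZCV=1000
4: ✓ MOVMI  r0←0x98
5: · MOVGE
6: · MOVEQ

VAL = 0xf4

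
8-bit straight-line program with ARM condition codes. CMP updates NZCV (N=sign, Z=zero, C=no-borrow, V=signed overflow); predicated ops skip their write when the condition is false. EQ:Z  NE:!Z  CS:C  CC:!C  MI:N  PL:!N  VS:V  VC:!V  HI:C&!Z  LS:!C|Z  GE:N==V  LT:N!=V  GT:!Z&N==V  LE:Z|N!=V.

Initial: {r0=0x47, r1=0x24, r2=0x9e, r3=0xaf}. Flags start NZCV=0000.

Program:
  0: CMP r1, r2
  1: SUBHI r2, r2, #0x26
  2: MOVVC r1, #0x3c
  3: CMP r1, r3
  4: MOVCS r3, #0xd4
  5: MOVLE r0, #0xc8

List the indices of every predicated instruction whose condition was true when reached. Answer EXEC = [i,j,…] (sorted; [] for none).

EXEC = []

0: ✓ CMP  NZCV=1001
1: · SUBHI
2: · MOVVC
3: ✓ CMP  NZCV=0000
4: · MOVCS
5: · MOVLE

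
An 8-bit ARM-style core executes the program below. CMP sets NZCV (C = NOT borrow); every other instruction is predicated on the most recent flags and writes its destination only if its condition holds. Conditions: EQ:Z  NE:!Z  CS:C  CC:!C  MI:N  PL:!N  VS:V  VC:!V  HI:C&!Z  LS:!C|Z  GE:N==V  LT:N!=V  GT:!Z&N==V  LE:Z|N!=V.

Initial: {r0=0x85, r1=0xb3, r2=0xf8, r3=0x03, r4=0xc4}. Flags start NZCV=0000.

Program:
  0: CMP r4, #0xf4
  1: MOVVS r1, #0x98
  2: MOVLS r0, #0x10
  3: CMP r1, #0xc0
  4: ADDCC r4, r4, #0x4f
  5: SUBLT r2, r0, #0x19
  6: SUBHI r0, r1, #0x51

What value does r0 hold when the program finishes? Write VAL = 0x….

VAL = 0x10

[0] flags=1000 → (cmp)
[1] flags=1000 VS?F → skip
[2] flags=1000 LS?T → r0=0x10
[3] flags=1000 → (cmp)
[4] flags=1000 CC?T → r4=0x13
[5] flags=1000 LT?T → r2=0xf7
[6] flags=1000 HI?F → skip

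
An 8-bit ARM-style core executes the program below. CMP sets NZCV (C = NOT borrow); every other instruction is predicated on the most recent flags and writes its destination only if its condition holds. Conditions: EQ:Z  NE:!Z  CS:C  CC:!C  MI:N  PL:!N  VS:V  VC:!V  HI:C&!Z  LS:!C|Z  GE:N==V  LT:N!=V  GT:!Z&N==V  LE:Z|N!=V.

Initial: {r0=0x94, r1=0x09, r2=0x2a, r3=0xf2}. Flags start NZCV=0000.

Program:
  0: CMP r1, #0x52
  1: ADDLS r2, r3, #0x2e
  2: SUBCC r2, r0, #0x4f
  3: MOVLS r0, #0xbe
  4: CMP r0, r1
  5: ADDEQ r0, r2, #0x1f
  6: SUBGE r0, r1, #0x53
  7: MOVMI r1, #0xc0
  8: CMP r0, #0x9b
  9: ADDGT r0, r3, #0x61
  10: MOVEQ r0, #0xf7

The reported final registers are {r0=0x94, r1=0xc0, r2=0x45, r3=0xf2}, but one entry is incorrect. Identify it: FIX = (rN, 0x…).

FIX = (r0, 0x53)

[0] flags=1000 → (cmp)
[1] flags=1000 LS?T → r2=0x20
[2] flags=1000 CC?T → r2=0x45
[3] flags=1000 LS?T → r0=0xbe
[4] flags=1010 → (cmp)
[5] flags=1010 EQ?F → skip
[6] flags=1010 GE?F → skip
[7] flags=1010 MI?T → r1=0xc0
[8] flags=0010 → (cmp)
[9] flags=0010 GT?T → r0=0x53
[10] flags=0010 EQ?F → skip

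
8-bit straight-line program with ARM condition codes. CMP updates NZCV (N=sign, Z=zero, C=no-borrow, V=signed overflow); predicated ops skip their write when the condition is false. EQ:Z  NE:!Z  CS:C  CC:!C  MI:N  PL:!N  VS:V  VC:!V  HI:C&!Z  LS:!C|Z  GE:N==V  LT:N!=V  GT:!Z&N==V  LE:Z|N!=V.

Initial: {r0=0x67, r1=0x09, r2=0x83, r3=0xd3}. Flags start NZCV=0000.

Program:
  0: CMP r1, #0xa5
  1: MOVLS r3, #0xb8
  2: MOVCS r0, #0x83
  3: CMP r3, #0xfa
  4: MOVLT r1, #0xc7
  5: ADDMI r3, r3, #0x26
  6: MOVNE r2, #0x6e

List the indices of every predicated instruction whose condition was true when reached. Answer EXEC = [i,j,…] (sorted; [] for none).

0: ✓ CMP  NZCV=0000
1: ✓ MOVLS  r3←0xb8
2: · MOVCS
3: ✓ CMP  NZCV=1000
4: ✓ MOVLT  r1←0xc7
5: ✓ ADDMI  r3←0xde
6: ✓ MOVNE  r2←0x6e

EXEC = [1,4,5,6]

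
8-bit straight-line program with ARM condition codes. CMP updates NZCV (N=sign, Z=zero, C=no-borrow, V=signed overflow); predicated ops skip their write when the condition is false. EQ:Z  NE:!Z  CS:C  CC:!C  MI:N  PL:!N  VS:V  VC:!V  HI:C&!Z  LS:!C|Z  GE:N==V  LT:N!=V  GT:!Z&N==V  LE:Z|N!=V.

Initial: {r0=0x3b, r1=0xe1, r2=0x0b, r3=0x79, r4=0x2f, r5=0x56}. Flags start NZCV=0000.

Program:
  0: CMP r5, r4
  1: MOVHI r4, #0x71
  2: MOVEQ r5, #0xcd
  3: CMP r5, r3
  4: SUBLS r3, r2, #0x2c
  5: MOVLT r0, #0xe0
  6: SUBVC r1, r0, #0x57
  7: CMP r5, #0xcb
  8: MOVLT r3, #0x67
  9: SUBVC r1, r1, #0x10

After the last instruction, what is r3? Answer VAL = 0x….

0: ✓ CMP  NZCV=0010
1: ✓ MOVHI  r4←0x71
2: · MOVEQ
3: ✓ CMP  NZCV=1000
4: ✓ SUBLS  r3←0xdf
5: ✓ MOVLT  r0←0xe0
6: ✓ SUBVC  r1←0x89
7: ✓ CMP  NZCV=1001
8: · MOVLT
9: · SUBVC

VAL = 0xdf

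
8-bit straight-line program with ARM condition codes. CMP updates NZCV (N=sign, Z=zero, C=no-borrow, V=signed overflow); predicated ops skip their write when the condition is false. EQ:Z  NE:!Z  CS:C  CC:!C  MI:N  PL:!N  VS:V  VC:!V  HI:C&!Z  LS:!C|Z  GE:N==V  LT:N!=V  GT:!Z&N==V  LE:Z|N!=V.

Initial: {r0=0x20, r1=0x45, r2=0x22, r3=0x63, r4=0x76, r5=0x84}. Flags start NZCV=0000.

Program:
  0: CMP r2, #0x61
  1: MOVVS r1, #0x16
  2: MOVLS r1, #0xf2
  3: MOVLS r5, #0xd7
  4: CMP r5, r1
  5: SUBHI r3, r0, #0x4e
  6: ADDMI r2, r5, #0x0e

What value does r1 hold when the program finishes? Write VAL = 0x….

VAL = 0xf2

0: ✓ CMP  NZCV=1000
1: · MOVVS
2: ✓ MOVLS  r1←0xf2
3: ✓ MOVLS  r5←0xd7
4: ✓ CMP  NZCV=1000
5: · SUBHI
6: ✓ ADDMI  r2←0xe5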